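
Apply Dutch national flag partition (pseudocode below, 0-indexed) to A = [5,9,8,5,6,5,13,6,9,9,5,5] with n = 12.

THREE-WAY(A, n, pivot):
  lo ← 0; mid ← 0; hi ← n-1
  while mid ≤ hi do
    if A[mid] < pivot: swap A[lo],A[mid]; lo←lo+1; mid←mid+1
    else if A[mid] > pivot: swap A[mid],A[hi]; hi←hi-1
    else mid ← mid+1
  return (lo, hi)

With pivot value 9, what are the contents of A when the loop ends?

[5,8,5,6,5,5,6,5,9,9,9,13]

pivot = 9; lo=0, mid=0, hi=11
A[mid]=5<9: swap A[0],A[0]; lo=1,mid=1 → [5,9,8,5,6,5,13,6,9,9,5,5]
A[mid]=9=9: mid=2
A[mid]=8<9: swap A[1],A[2]; lo=2,mid=3 → [5,8,9,5,6,5,13,6,9,9,5,5]
A[mid]=5<9: swap A[2],A[3]; lo=3,mid=4 → [5,8,5,9,6,5,13,6,9,9,5,5]
A[mid]=6<9: swap A[3],A[4]; lo=4,mid=5 → [5,8,5,6,9,5,13,6,9,9,5,5]
A[mid]=5<9: swap A[4],A[5]; lo=5,mid=6 → [5,8,5,6,5,9,13,6,9,9,5,5]
A[mid]=13>9: swap A[6],A[11]; hi=10 → [5,8,5,6,5,9,5,6,9,9,5,13]
A[mid]=5<9: swap A[5],A[6]; lo=6,mid=7 → [5,8,5,6,5,5,9,6,9,9,5,13]
A[mid]=6<9: swap A[6],A[7]; lo=7,mid=8 → [5,8,5,6,5,5,6,9,9,9,5,13]
A[mid]=9=9: mid=9
A[mid]=9=9: mid=10
A[mid]=5<9: swap A[7],A[10]; lo=8,mid=11 → [5,8,5,6,5,5,6,5,9,9,9,13]
end: lo=8, hi=10; A = [5,8,5,6,5,5,6,5,9,9,9,13]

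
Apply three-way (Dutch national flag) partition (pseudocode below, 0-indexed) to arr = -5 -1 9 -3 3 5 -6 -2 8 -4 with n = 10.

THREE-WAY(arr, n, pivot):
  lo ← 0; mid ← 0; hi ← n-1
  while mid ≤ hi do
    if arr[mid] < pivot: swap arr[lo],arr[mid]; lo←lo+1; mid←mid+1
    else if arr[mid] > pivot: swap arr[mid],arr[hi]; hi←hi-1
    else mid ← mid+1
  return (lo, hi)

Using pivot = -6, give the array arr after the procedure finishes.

pivot = -6; lo=0, mid=0, hi=9
arr[mid]=-5>-6: swap arr[0],arr[9]; hi=8 → -4 -1 9 -3 3 5 -6 -2 8 -5
arr[mid]=-4>-6: swap arr[0],arr[8]; hi=7 → 8 -1 9 -3 3 5 -6 -2 -4 -5
arr[mid]=8>-6: swap arr[0],arr[7]; hi=6 → -2 -1 9 -3 3 5 -6 8 -4 -5
arr[mid]=-2>-6: swap arr[0],arr[6]; hi=5 → -6 -1 9 -3 3 5 -2 8 -4 -5
arr[mid]=-6=-6: mid=1
arr[mid]=-1>-6: swap arr[1],arr[5]; hi=4 → -6 5 9 -3 3 -1 -2 8 -4 -5
arr[mid]=5>-6: swap arr[1],arr[4]; hi=3 → -6 3 9 -3 5 -1 -2 8 -4 -5
arr[mid]=3>-6: swap arr[1],arr[3]; hi=2 → -6 -3 9 3 5 -1 -2 8 -4 -5
arr[mid]=-3>-6: swap arr[1],arr[2]; hi=1 → -6 9 -3 3 5 -1 -2 8 -4 -5
arr[mid]=9>-6: swap arr[1],arr[1]; hi=0 → -6 9 -3 3 5 -1 -2 8 -4 -5
end: lo=0, hi=0; arr = -6 9 -3 3 5 -1 -2 8 -4 -5

-6 9 -3 3 5 -1 -2 8 -4 -5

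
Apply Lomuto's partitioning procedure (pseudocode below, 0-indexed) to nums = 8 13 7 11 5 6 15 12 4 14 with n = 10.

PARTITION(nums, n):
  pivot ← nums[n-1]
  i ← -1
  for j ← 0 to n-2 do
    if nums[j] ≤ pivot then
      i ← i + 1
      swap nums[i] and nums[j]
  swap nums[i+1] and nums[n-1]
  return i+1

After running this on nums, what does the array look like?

pivot=14, i=-1
j=0: 8≤14, i=0, swap(0,0) ⇒ 8 13 7 11 5 6 15 12 4 14
j=1: 13≤14, i=1, swap(1,1) ⇒ 8 13 7 11 5 6 15 12 4 14
j=2: 7≤14, i=2, swap(2,2) ⇒ 8 13 7 11 5 6 15 12 4 14
j=3: 11≤14, i=3, swap(3,3) ⇒ 8 13 7 11 5 6 15 12 4 14
j=4: 5≤14, i=4, swap(4,4) ⇒ 8 13 7 11 5 6 15 12 4 14
j=5: 6≤14, i=5, swap(5,5) ⇒ 8 13 7 11 5 6 15 12 4 14
j=6: 15>14, skip
j=7: 12≤14, i=6, swap(6,7) ⇒ 8 13 7 11 5 6 12 15 4 14
j=8: 4≤14, i=7, swap(7,8) ⇒ 8 13 7 11 5 6 12 4 15 14
swap(8,9) ⇒ 8 13 7 11 5 6 12 4 14 15; return 8

8 13 7 11 5 6 12 4 14 15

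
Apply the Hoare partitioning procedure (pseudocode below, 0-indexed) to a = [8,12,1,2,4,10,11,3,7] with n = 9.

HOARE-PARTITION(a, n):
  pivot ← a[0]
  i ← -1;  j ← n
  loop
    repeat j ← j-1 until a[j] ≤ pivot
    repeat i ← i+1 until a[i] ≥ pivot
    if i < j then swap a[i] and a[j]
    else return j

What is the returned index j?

4

pivot=8
j stops at 8 (7), i stops at 0 (8); swap ⇒ [7,12,1,2,4,10,11,3,8]
j stops at 7 (3), i stops at 1 (12); swap ⇒ [7,3,1,2,4,10,11,12,8]
j stops at 4, i stops at 5; i≥j ⇒ return 4. a=[7,3,1,2,4,10,11,12,8]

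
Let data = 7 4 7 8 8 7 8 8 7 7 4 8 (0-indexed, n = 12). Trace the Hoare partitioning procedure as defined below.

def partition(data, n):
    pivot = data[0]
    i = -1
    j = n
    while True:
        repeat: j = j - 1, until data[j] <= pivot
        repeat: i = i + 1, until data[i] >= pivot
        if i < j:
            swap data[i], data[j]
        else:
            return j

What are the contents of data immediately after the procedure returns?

pivot = data[0] = 7; i = -1, j = 12
j→10 (data[10]=4≤7), i→0 (data[0]=7≥7); i<j, swap → 4 4 7 8 8 7 8 8 7 7 7 8
j→9 (data[9]=7≤7), i→2 (data[2]=7≥7); i<j, swap → 4 4 7 8 8 7 8 8 7 7 7 8
j→8 (data[8]=7≤7), i→3 (data[3]=8≥7); i<j, swap → 4 4 7 7 8 7 8 8 8 7 7 8
j→5 (data[5]=7≤7), i→4 (data[4]=8≥7); i<j, swap → 4 4 7 7 7 8 8 8 8 7 7 8
j→4, i→5; i≥j, return j=4. data = 4 4 7 7 7 8 8 8 8 7 7 8

4 4 7 7 7 8 8 8 8 7 7 8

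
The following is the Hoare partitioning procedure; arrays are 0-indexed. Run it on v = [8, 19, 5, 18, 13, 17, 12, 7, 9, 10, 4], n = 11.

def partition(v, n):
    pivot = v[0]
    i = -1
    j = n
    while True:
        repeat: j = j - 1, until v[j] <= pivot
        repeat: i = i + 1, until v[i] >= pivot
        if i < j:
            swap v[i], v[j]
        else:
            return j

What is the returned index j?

2

pivot = v[0] = 8; i = -1, j = 11
j→10 (v[10]=4≤8), i→0 (v[0]=8≥8); i<j, swap → [4, 19, 5, 18, 13, 17, 12, 7, 9, 10, 8]
j→7 (v[7]=7≤8), i→1 (v[1]=19≥8); i<j, swap → [4, 7, 5, 18, 13, 17, 12, 19, 9, 10, 8]
j→2, i→3; i≥j, return j=2. v = [4, 7, 5, 18, 13, 17, 12, 19, 9, 10, 8]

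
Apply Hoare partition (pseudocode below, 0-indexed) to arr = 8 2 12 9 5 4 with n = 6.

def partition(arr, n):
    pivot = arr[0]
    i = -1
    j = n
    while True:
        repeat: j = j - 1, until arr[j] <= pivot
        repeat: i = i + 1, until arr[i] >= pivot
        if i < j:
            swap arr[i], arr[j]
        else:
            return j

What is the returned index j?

2

pivot = arr[0] = 8; i = -1, j = 6
j→5 (arr[5]=4≤8), i→0 (arr[0]=8≥8); i<j, swap → 4 2 12 9 5 8
j→4 (arr[4]=5≤8), i→2 (arr[2]=12≥8); i<j, swap → 4 2 5 9 12 8
j→2, i→3; i≥j, return j=2. arr = 4 2 5 9 12 8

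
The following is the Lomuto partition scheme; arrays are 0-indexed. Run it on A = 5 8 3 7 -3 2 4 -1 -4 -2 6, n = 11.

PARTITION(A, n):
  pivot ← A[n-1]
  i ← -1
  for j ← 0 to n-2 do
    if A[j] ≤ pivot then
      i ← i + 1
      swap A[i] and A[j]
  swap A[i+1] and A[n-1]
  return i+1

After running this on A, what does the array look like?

5 3 -3 2 4 -1 -4 -2 6 7 8

pivot=6, i=-1
j=0: 5≤6, i=0, swap(0,0) ⇒ 5 8 3 7 -3 2 4 -1 -4 -2 6
j=1: 8>6, skip
j=2: 3≤6, i=1, swap(1,2) ⇒ 5 3 8 7 -3 2 4 -1 -4 -2 6
j=3: 7>6, skip
j=4: -3≤6, i=2, swap(2,4) ⇒ 5 3 -3 7 8 2 4 -1 -4 -2 6
j=5: 2≤6, i=3, swap(3,5) ⇒ 5 3 -3 2 8 7 4 -1 -4 -2 6
j=6: 4≤6, i=4, swap(4,6) ⇒ 5 3 -3 2 4 7 8 -1 -4 -2 6
j=7: -1≤6, i=5, swap(5,7) ⇒ 5 3 -3 2 4 -1 8 7 -4 -2 6
j=8: -4≤6, i=6, swap(6,8) ⇒ 5 3 -3 2 4 -1 -4 7 8 -2 6
j=9: -2≤6, i=7, swap(7,9) ⇒ 5 3 -3 2 4 -1 -4 -2 8 7 6
swap(8,10) ⇒ 5 3 -3 2 4 -1 -4 -2 6 7 8; return 8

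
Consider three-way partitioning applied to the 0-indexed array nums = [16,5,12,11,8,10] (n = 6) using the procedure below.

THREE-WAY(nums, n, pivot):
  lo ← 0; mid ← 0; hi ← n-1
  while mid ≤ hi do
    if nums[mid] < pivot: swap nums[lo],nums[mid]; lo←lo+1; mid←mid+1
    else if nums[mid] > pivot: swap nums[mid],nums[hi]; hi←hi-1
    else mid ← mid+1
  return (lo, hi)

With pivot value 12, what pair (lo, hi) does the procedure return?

pivot = 12; lo=0, mid=0, hi=5
nums[mid]=16>12: swap nums[0],nums[5]; hi=4 → [10,5,12,11,8,16]
nums[mid]=10<12: swap nums[0],nums[0]; lo=1,mid=1 → [10,5,12,11,8,16]
nums[mid]=5<12: swap nums[1],nums[1]; lo=2,mid=2 → [10,5,12,11,8,16]
nums[mid]=12=12: mid=3
nums[mid]=11<12: swap nums[2],nums[3]; lo=3,mid=4 → [10,5,11,12,8,16]
nums[mid]=8<12: swap nums[3],nums[4]; lo=4,mid=5 → [10,5,11,8,12,16]
end: lo=4, hi=4; nums = [10,5,11,8,12,16]

(4, 4)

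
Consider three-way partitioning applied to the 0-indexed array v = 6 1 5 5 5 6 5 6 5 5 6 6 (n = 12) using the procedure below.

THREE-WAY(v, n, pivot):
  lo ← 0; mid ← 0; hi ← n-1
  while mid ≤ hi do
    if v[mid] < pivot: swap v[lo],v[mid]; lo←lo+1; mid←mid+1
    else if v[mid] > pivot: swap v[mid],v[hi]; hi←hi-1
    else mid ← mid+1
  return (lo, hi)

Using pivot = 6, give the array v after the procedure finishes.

1 5 5 5 5 5 5 6 6 6 6 6

pivot = 6; lo=0, mid=0, hi=11
v[mid]=6=6: mid=1
v[mid]=1<6: swap v[0],v[1]; lo=1,mid=2 → 1 6 5 5 5 6 5 6 5 5 6 6
v[mid]=5<6: swap v[1],v[2]; lo=2,mid=3 → 1 5 6 5 5 6 5 6 5 5 6 6
v[mid]=5<6: swap v[2],v[3]; lo=3,mid=4 → 1 5 5 6 5 6 5 6 5 5 6 6
v[mid]=5<6: swap v[3],v[4]; lo=4,mid=5 → 1 5 5 5 6 6 5 6 5 5 6 6
v[mid]=6=6: mid=6
v[mid]=5<6: swap v[4],v[6]; lo=5,mid=7 → 1 5 5 5 5 6 6 6 5 5 6 6
v[mid]=6=6: mid=8
v[mid]=5<6: swap v[5],v[8]; lo=6,mid=9 → 1 5 5 5 5 5 6 6 6 5 6 6
v[mid]=5<6: swap v[6],v[9]; lo=7,mid=10 → 1 5 5 5 5 5 5 6 6 6 6 6
v[mid]=6=6: mid=11
v[mid]=6=6: mid=12
end: lo=7, hi=11; v = 1 5 5 5 5 5 5 6 6 6 6 6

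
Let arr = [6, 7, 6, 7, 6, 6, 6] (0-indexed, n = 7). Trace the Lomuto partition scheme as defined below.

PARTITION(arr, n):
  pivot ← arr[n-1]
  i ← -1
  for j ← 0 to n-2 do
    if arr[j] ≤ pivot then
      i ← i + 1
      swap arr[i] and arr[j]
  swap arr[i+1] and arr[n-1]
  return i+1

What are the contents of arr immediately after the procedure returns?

pivot=6, i=-1
j=0: 6≤6, i=0, swap(0,0) ⇒ [6, 7, 6, 7, 6, 6, 6]
j=1: 7>6, skip
j=2: 6≤6, i=1, swap(1,2) ⇒ [6, 6, 7, 7, 6, 6, 6]
j=3: 7>6, skip
j=4: 6≤6, i=2, swap(2,4) ⇒ [6, 6, 6, 7, 7, 6, 6]
j=5: 6≤6, i=3, swap(3,5) ⇒ [6, 6, 6, 6, 7, 7, 6]
swap(4,6) ⇒ [6, 6, 6, 6, 6, 7, 7]; return 4

[6, 6, 6, 6, 6, 7, 7]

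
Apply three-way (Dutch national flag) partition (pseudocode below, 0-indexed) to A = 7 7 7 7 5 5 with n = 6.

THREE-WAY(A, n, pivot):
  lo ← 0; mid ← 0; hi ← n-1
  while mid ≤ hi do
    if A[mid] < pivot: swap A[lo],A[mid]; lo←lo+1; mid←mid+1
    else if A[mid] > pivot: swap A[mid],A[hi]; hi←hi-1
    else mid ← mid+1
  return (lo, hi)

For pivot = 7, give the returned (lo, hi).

pivot = 7; lo=0, mid=0, hi=5
A[mid]=7=7: mid=1
A[mid]=7=7: mid=2
A[mid]=7=7: mid=3
A[mid]=7=7: mid=4
A[mid]=5<7: swap A[0],A[4]; lo=1,mid=5 → 5 7 7 7 7 5
A[mid]=5<7: swap A[1],A[5]; lo=2,mid=6 → 5 5 7 7 7 7
end: lo=2, hi=5; A = 5 5 7 7 7 7

(2, 5)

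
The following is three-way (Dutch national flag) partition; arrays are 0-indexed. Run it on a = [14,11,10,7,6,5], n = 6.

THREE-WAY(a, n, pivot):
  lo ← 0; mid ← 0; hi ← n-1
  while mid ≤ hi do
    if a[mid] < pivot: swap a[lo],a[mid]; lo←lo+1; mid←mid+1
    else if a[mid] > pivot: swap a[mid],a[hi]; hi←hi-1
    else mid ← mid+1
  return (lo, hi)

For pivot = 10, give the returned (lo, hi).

(3, 3)

lo=0 mid=0 hi=5
14>10: swap(0,5), hi=4 ⇒ [5,11,10,7,6,14]
5<10: swap(0,0), lo=1 mid=1 ⇒ [5,11,10,7,6,14]
11>10: swap(1,4), hi=3 ⇒ [5,6,10,7,11,14]
6<10: swap(1,1), lo=2 mid=2 ⇒ [5,6,10,7,11,14]
10=10: mid=3
7<10: swap(2,3), lo=3 mid=4 ⇒ [5,6,7,10,11,14]
done. lo=3 hi=3; a=[5,6,7,10,11,14]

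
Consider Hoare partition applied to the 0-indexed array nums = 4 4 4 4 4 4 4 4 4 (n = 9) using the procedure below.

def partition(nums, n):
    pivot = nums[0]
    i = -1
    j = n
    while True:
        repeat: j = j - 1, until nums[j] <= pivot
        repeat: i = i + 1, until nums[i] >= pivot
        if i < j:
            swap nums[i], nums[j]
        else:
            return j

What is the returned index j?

pivot = nums[0] = 4; i = -1, j = 9
j→8 (nums[8]=4≤4), i→0 (nums[0]=4≥4); i<j, swap → 4 4 4 4 4 4 4 4 4
j→7 (nums[7]=4≤4), i→1 (nums[1]=4≥4); i<j, swap → 4 4 4 4 4 4 4 4 4
j→6 (nums[6]=4≤4), i→2 (nums[2]=4≥4); i<j, swap → 4 4 4 4 4 4 4 4 4
j→5 (nums[5]=4≤4), i→3 (nums[3]=4≥4); i<j, swap → 4 4 4 4 4 4 4 4 4
j→4, i→4; i≥j, return j=4. nums = 4 4 4 4 4 4 4 4 4

4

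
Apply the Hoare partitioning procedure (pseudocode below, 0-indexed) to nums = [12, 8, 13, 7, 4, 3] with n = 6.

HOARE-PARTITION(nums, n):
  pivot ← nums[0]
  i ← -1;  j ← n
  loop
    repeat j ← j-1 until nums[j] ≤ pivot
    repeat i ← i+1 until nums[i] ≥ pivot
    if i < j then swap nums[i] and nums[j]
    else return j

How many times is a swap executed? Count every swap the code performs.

2

pivot = nums[0] = 12; i = -1, j = 6
j→5 (nums[5]=3≤12), i→0 (nums[0]=12≥12); i<j, swap → [3, 8, 13, 7, 4, 12]
j→4 (nums[4]=4≤12), i→2 (nums[2]=13≥12); i<j, swap → [3, 8, 4, 7, 13, 12]
j→3, i→4; i≥j, return j=3. nums = [3, 8, 4, 7, 13, 12]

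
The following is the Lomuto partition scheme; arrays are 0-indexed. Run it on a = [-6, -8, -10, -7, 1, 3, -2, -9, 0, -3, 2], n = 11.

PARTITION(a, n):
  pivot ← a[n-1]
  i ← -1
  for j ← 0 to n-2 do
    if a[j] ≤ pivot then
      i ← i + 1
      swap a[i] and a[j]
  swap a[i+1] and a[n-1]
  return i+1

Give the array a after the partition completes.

pivot = a[10] = 2; i = -1
j=0: a[0]=-6 ≤ 2 → i=0, swap a[0],a[0] (no change) → [-6, -8, -10, -7, 1, 3, -2, -9, 0, -3, 2]
j=1: a[1]=-8 ≤ 2 → i=1, swap a[1],a[1] (no change) → [-6, -8, -10, -7, 1, 3, -2, -9, 0, -3, 2]
j=2: a[2]=-10 ≤ 2 → i=2, swap a[2],a[2] (no change) → [-6, -8, -10, -7, 1, 3, -2, -9, 0, -3, 2]
j=3: a[3]=-7 ≤ 2 → i=3, swap a[3],a[3] (no change) → [-6, -8, -10, -7, 1, 3, -2, -9, 0, -3, 2]
j=4: a[4]=1 ≤ 2 → i=4, swap a[4],a[4] (no change) → [-6, -8, -10, -7, 1, 3, -2, -9, 0, -3, 2]
j=5: a[5]=3 > 2 → no swap
j=6: a[6]=-2 ≤ 2 → i=5, swap a[5],a[6] → [-6, -8, -10, -7, 1, -2, 3, -9, 0, -3, 2]
j=7: a[7]=-9 ≤ 2 → i=6, swap a[6],a[7] → [-6, -8, -10, -7, 1, -2, -9, 3, 0, -3, 2]
j=8: a[8]=0 ≤ 2 → i=7, swap a[7],a[8] → [-6, -8, -10, -7, 1, -2, -9, 0, 3, -3, 2]
j=9: a[9]=-3 ≤ 2 → i=8, swap a[8],a[9] → [-6, -8, -10, -7, 1, -2, -9, 0, -3, 3, 2]
final swap a[9],a[10] → [-6, -8, -10, -7, 1, -2, -9, 0, -3, 2, 3]; return 9

[-6, -8, -10, -7, 1, -2, -9, 0, -3, 2, 3]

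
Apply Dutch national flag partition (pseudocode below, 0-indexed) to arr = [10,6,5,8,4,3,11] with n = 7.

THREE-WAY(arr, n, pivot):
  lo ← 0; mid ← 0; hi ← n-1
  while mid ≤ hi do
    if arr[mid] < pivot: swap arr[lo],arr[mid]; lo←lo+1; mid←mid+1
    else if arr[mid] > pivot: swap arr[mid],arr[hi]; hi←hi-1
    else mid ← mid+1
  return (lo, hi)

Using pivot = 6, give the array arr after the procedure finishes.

lo=0 mid=0 hi=6
10>6: swap(0,6), hi=5 ⇒ [11,6,5,8,4,3,10]
11>6: swap(0,5), hi=4 ⇒ [3,6,5,8,4,11,10]
3<6: swap(0,0), lo=1 mid=1 ⇒ [3,6,5,8,4,11,10]
6=6: mid=2
5<6: swap(1,2), lo=2 mid=3 ⇒ [3,5,6,8,4,11,10]
8>6: swap(3,4), hi=3 ⇒ [3,5,6,4,8,11,10]
4<6: swap(2,3), lo=3 mid=4 ⇒ [3,5,4,6,8,11,10]
done. lo=3 hi=3; arr=[3,5,4,6,8,11,10]

[3,5,4,6,8,11,10]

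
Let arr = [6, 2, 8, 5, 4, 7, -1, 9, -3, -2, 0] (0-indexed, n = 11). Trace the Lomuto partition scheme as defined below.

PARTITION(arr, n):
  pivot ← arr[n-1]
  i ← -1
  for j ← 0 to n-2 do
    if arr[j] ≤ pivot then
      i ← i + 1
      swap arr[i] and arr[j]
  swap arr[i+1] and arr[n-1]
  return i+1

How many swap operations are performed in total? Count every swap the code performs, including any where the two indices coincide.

4

pivot = arr[10] = 0; i = -1
j=0: arr[0]=6 > 0 → no swap
j=1: arr[1]=2 > 0 → no swap
j=2: arr[2]=8 > 0 → no swap
j=3: arr[3]=5 > 0 → no swap
j=4: arr[4]=4 > 0 → no swap
j=5: arr[5]=7 > 0 → no swap
j=6: arr[6]=-1 ≤ 0 → i=0, swap arr[0],arr[6] → [-1, 2, 8, 5, 4, 7, 6, 9, -3, -2, 0]
j=7: arr[7]=9 > 0 → no swap
j=8: arr[8]=-3 ≤ 0 → i=1, swap arr[1],arr[8] → [-1, -3, 8, 5, 4, 7, 6, 9, 2, -2, 0]
j=9: arr[9]=-2 ≤ 0 → i=2, swap arr[2],arr[9] → [-1, -3, -2, 5, 4, 7, 6, 9, 2, 8, 0]
final swap arr[3],arr[10] → [-1, -3, -2, 0, 4, 7, 6, 9, 2, 8, 5]; return 3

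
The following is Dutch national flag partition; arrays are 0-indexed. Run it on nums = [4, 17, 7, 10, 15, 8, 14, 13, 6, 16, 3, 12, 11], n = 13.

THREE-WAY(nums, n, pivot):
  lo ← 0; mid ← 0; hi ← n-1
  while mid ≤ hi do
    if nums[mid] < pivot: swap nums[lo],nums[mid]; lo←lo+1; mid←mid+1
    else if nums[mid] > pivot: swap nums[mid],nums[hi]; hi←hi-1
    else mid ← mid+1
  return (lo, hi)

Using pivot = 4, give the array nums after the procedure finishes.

pivot = 4; lo=0, mid=0, hi=12
nums[mid]=4=4: mid=1
nums[mid]=17>4: swap nums[1],nums[12]; hi=11 → [4, 11, 7, 10, 15, 8, 14, 13, 6, 16, 3, 12, 17]
nums[mid]=11>4: swap nums[1],nums[11]; hi=10 → [4, 12, 7, 10, 15, 8, 14, 13, 6, 16, 3, 11, 17]
nums[mid]=12>4: swap nums[1],nums[10]; hi=9 → [4, 3, 7, 10, 15, 8, 14, 13, 6, 16, 12, 11, 17]
nums[mid]=3<4: swap nums[0],nums[1]; lo=1,mid=2 → [3, 4, 7, 10, 15, 8, 14, 13, 6, 16, 12, 11, 17]
nums[mid]=7>4: swap nums[2],nums[9]; hi=8 → [3, 4, 16, 10, 15, 8, 14, 13, 6, 7, 12, 11, 17]
nums[mid]=16>4: swap nums[2],nums[8]; hi=7 → [3, 4, 6, 10, 15, 8, 14, 13, 16, 7, 12, 11, 17]
nums[mid]=6>4: swap nums[2],nums[7]; hi=6 → [3, 4, 13, 10, 15, 8, 14, 6, 16, 7, 12, 11, 17]
nums[mid]=13>4: swap nums[2],nums[6]; hi=5 → [3, 4, 14, 10, 15, 8, 13, 6, 16, 7, 12, 11, 17]
nums[mid]=14>4: swap nums[2],nums[5]; hi=4 → [3, 4, 8, 10, 15, 14, 13, 6, 16, 7, 12, 11, 17]
nums[mid]=8>4: swap nums[2],nums[4]; hi=3 → [3, 4, 15, 10, 8, 14, 13, 6, 16, 7, 12, 11, 17]
nums[mid]=15>4: swap nums[2],nums[3]; hi=2 → [3, 4, 10, 15, 8, 14, 13, 6, 16, 7, 12, 11, 17]
nums[mid]=10>4: swap nums[2],nums[2]; hi=1 → [3, 4, 10, 15, 8, 14, 13, 6, 16, 7, 12, 11, 17]
end: lo=1, hi=1; nums = [3, 4, 10, 15, 8, 14, 13, 6, 16, 7, 12, 11, 17]

[3, 4, 10, 15, 8, 14, 13, 6, 16, 7, 12, 11, 17]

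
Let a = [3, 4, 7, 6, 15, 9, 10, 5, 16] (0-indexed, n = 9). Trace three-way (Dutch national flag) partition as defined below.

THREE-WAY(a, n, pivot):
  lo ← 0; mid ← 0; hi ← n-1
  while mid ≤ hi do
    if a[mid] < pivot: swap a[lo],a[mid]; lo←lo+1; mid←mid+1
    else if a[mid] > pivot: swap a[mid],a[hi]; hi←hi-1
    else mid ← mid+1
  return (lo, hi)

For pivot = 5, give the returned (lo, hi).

pivot = 5; lo=0, mid=0, hi=8
a[mid]=3<5: swap a[0],a[0]; lo=1,mid=1 → [3, 4, 7, 6, 15, 9, 10, 5, 16]
a[mid]=4<5: swap a[1],a[1]; lo=2,mid=2 → [3, 4, 7, 6, 15, 9, 10, 5, 16]
a[mid]=7>5: swap a[2],a[8]; hi=7 → [3, 4, 16, 6, 15, 9, 10, 5, 7]
a[mid]=16>5: swap a[2],a[7]; hi=6 → [3, 4, 5, 6, 15, 9, 10, 16, 7]
a[mid]=5=5: mid=3
a[mid]=6>5: swap a[3],a[6]; hi=5 → [3, 4, 5, 10, 15, 9, 6, 16, 7]
a[mid]=10>5: swap a[3],a[5]; hi=4 → [3, 4, 5, 9, 15, 10, 6, 16, 7]
a[mid]=9>5: swap a[3],a[4]; hi=3 → [3, 4, 5, 15, 9, 10, 6, 16, 7]
a[mid]=15>5: swap a[3],a[3]; hi=2 → [3, 4, 5, 15, 9, 10, 6, 16, 7]
end: lo=2, hi=2; a = [3, 4, 5, 15, 9, 10, 6, 16, 7]

(2, 2)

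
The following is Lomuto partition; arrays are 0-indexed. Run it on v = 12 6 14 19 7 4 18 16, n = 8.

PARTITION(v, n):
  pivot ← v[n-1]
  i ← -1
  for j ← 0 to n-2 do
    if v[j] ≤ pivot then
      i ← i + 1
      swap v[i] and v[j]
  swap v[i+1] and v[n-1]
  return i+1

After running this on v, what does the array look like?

pivot=16, i=-1
j=0: 12≤16, i=0, swap(0,0) ⇒ 12 6 14 19 7 4 18 16
j=1: 6≤16, i=1, swap(1,1) ⇒ 12 6 14 19 7 4 18 16
j=2: 14≤16, i=2, swap(2,2) ⇒ 12 6 14 19 7 4 18 16
j=3: 19>16, skip
j=4: 7≤16, i=3, swap(3,4) ⇒ 12 6 14 7 19 4 18 16
j=5: 4≤16, i=4, swap(4,5) ⇒ 12 6 14 7 4 19 18 16
j=6: 18>16, skip
swap(5,7) ⇒ 12 6 14 7 4 16 18 19; return 5

12 6 14 7 4 16 18 19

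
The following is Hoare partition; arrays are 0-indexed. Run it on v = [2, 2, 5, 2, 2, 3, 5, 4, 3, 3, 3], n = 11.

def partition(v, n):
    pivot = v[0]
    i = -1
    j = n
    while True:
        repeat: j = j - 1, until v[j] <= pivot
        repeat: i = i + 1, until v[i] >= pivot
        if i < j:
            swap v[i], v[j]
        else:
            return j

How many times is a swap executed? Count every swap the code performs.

2

pivot = v[0] = 2; i = -1, j = 11
j→4 (v[4]=2≤2), i→0 (v[0]=2≥2); i<j, swap → [2, 2, 5, 2, 2, 3, 5, 4, 3, 3, 3]
j→3 (v[3]=2≤2), i→1 (v[1]=2≥2); i<j, swap → [2, 2, 5, 2, 2, 3, 5, 4, 3, 3, 3]
j→1, i→2; i≥j, return j=1. v = [2, 2, 5, 2, 2, 3, 5, 4, 3, 3, 3]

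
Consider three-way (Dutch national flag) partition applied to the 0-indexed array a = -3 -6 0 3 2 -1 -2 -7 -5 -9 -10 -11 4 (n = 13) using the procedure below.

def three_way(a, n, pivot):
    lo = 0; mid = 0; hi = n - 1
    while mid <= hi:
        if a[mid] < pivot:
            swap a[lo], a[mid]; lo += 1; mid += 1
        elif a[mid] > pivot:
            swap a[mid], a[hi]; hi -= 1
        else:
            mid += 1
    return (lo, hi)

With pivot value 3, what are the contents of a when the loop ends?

pivot = 3; lo=0, mid=0, hi=12
a[mid]=-3<3: swap a[0],a[0]; lo=1,mid=1 → -3 -6 0 3 2 -1 -2 -7 -5 -9 -10 -11 4
a[mid]=-6<3: swap a[1],a[1]; lo=2,mid=2 → -3 -6 0 3 2 -1 -2 -7 -5 -9 -10 -11 4
a[mid]=0<3: swap a[2],a[2]; lo=3,mid=3 → -3 -6 0 3 2 -1 -2 -7 -5 -9 -10 -11 4
a[mid]=3=3: mid=4
a[mid]=2<3: swap a[3],a[4]; lo=4,mid=5 → -3 -6 0 2 3 -1 -2 -7 -5 -9 -10 -11 4
a[mid]=-1<3: swap a[4],a[5]; lo=5,mid=6 → -3 -6 0 2 -1 3 -2 -7 -5 -9 -10 -11 4
a[mid]=-2<3: swap a[5],a[6]; lo=6,mid=7 → -3 -6 0 2 -1 -2 3 -7 -5 -9 -10 -11 4
a[mid]=-7<3: swap a[6],a[7]; lo=7,mid=8 → -3 -6 0 2 -1 -2 -7 3 -5 -9 -10 -11 4
a[mid]=-5<3: swap a[7],a[8]; lo=8,mid=9 → -3 -6 0 2 -1 -2 -7 -5 3 -9 -10 -11 4
a[mid]=-9<3: swap a[8],a[9]; lo=9,mid=10 → -3 -6 0 2 -1 -2 -7 -5 -9 3 -10 -11 4
a[mid]=-10<3: swap a[9],a[10]; lo=10,mid=11 → -3 -6 0 2 -1 -2 -7 -5 -9 -10 3 -11 4
a[mid]=-11<3: swap a[10],a[11]; lo=11,mid=12 → -3 -6 0 2 -1 -2 -7 -5 -9 -10 -11 3 4
a[mid]=4>3: swap a[12],a[12]; hi=11 → -3 -6 0 2 -1 -2 -7 -5 -9 -10 -11 3 4
end: lo=11, hi=11; a = -3 -6 0 2 -1 -2 -7 -5 -9 -10 -11 3 4

-3 -6 0 2 -1 -2 -7 -5 -9 -10 -11 3 4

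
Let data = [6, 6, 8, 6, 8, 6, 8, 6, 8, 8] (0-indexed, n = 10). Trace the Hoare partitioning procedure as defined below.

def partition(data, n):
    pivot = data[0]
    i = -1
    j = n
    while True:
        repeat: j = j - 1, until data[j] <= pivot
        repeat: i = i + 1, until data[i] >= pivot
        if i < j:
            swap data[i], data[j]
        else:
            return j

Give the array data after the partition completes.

[6, 6, 6, 8, 8, 6, 8, 6, 8, 8]

pivot = data[0] = 6; i = -1, j = 10
j→7 (data[7]=6≤6), i→0 (data[0]=6≥6); i<j, swap → [6, 6, 8, 6, 8, 6, 8, 6, 8, 8]
j→5 (data[5]=6≤6), i→1 (data[1]=6≥6); i<j, swap → [6, 6, 8, 6, 8, 6, 8, 6, 8, 8]
j→3 (data[3]=6≤6), i→2 (data[2]=8≥6); i<j, swap → [6, 6, 6, 8, 8, 6, 8, 6, 8, 8]
j→2, i→3; i≥j, return j=2. data = [6, 6, 6, 8, 8, 6, 8, 6, 8, 8]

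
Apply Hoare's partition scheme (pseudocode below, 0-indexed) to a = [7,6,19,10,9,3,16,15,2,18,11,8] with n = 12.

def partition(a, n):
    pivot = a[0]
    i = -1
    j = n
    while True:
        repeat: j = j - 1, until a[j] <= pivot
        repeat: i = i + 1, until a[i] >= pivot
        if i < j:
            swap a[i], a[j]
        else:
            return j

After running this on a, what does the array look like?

pivot = a[0] = 7; i = -1, j = 12
j→8 (a[8]=2≤7), i→0 (a[0]=7≥7); i<j, swap → [2,6,19,10,9,3,16,15,7,18,11,8]
j→5 (a[5]=3≤7), i→2 (a[2]=19≥7); i<j, swap → [2,6,3,10,9,19,16,15,7,18,11,8]
j→2, i→3; i≥j, return j=2. a = [2,6,3,10,9,19,16,15,7,18,11,8]

[2,6,3,10,9,19,16,15,7,18,11,8]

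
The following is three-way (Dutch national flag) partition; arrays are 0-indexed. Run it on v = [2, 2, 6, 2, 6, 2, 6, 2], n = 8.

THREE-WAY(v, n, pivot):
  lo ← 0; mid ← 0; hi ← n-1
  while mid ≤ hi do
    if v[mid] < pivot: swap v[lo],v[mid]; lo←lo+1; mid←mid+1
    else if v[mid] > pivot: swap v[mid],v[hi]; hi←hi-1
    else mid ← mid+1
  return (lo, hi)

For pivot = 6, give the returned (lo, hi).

pivot = 6; lo=0, mid=0, hi=7
v[mid]=2<6: swap v[0],v[0]; lo=1,mid=1 → [2, 2, 6, 2, 6, 2, 6, 2]
v[mid]=2<6: swap v[1],v[1]; lo=2,mid=2 → [2, 2, 6, 2, 6, 2, 6, 2]
v[mid]=6=6: mid=3
v[mid]=2<6: swap v[2],v[3]; lo=3,mid=4 → [2, 2, 2, 6, 6, 2, 6, 2]
v[mid]=6=6: mid=5
v[mid]=2<6: swap v[3],v[5]; lo=4,mid=6 → [2, 2, 2, 2, 6, 6, 6, 2]
v[mid]=6=6: mid=7
v[mid]=2<6: swap v[4],v[7]; lo=5,mid=8 → [2, 2, 2, 2, 2, 6, 6, 6]
end: lo=5, hi=7; v = [2, 2, 2, 2, 2, 6, 6, 6]

(5, 7)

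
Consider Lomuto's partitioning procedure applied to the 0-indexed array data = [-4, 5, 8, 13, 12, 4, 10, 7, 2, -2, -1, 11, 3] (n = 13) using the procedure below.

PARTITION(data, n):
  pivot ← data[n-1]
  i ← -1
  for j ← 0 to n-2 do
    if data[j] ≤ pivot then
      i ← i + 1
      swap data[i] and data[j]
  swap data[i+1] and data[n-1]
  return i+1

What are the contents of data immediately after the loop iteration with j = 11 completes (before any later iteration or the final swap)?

[-4, 2, -2, -1, 12, 4, 10, 7, 5, 8, 13, 11, 3]

pivot = data[12] = 3; i = -1
j=0: data[0]=-4 ≤ 3 → i=0, swap data[0],data[0] (no change) → [-4, 5, 8, 13, 12, 4, 10, 7, 2, -2, -1, 11, 3]
j=1: data[1]=5 > 3 → no swap
j=2: data[2]=8 > 3 → no swap
j=3: data[3]=13 > 3 → no swap
j=4: data[4]=12 > 3 → no swap
j=5: data[5]=4 > 3 → no swap
j=6: data[6]=10 > 3 → no swap
j=7: data[7]=7 > 3 → no swap
j=8: data[8]=2 ≤ 3 → i=1, swap data[1],data[8] → [-4, 2, 8, 13, 12, 4, 10, 7, 5, -2, -1, 11, 3]
j=9: data[9]=-2 ≤ 3 → i=2, swap data[2],data[9] → [-4, 2, -2, 13, 12, 4, 10, 7, 5, 8, -1, 11, 3]
j=10: data[10]=-1 ≤ 3 → i=3, swap data[3],data[10] → [-4, 2, -2, -1, 12, 4, 10, 7, 5, 8, 13, 11, 3]
j=11: data[11]=11 > 3 → no swap
(after j=11) data = [-4, 2, -2, -1, 12, 4, 10, 7, 5, 8, 13, 11, 3]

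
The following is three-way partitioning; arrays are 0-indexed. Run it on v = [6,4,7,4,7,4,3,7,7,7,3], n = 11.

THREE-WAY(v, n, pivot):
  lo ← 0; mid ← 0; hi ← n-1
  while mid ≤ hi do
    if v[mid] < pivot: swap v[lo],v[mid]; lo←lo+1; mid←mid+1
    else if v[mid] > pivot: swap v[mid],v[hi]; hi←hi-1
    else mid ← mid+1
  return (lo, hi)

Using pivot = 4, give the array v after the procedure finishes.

[3,3,4,4,4,7,7,7,7,7,6]

lo=0 mid=0 hi=10
6>4: swap(0,10), hi=9 ⇒ [3,4,7,4,7,4,3,7,7,7,6]
3<4: swap(0,0), lo=1 mid=1 ⇒ [3,4,7,4,7,4,3,7,7,7,6]
4=4: mid=2
7>4: swap(2,9), hi=8 ⇒ [3,4,7,4,7,4,3,7,7,7,6]
7>4: swap(2,8), hi=7 ⇒ [3,4,7,4,7,4,3,7,7,7,6]
7>4: swap(2,7), hi=6 ⇒ [3,4,7,4,7,4,3,7,7,7,6]
7>4: swap(2,6), hi=5 ⇒ [3,4,3,4,7,4,7,7,7,7,6]
3<4: swap(1,2), lo=2 mid=3 ⇒ [3,3,4,4,7,4,7,7,7,7,6]
4=4: mid=4
7>4: swap(4,5), hi=4 ⇒ [3,3,4,4,4,7,7,7,7,7,6]
4=4: mid=5
done. lo=2 hi=4; v=[3,3,4,4,4,7,7,7,7,7,6]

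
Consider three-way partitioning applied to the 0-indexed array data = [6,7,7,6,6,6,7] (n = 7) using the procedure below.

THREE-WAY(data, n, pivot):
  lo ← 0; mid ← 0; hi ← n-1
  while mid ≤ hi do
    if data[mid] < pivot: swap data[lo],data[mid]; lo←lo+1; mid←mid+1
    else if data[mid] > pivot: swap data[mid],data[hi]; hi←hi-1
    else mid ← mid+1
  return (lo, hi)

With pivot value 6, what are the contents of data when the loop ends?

[6,6,6,6,7,7,7]

lo=0 mid=0 hi=6
6=6: mid=1
7>6: swap(1,6), hi=5 ⇒ [6,7,7,6,6,6,7]
7>6: swap(1,5), hi=4 ⇒ [6,6,7,6,6,7,7]
6=6: mid=2
7>6: swap(2,4), hi=3 ⇒ [6,6,6,6,7,7,7]
6=6: mid=3
6=6: mid=4
done. lo=0 hi=3; data=[6,6,6,6,7,7,7]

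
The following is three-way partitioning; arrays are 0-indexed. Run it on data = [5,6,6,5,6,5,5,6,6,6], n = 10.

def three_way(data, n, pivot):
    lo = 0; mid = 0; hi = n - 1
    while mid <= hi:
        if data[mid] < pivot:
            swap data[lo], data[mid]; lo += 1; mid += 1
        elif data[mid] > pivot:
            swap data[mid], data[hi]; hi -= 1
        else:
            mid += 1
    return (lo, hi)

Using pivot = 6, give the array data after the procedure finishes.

[5,5,5,5,6,6,6,6,6,6]

lo=0 mid=0 hi=9
5<6: swap(0,0), lo=1 mid=1 ⇒ [5,6,6,5,6,5,5,6,6,6]
6=6: mid=2
6=6: mid=3
5<6: swap(1,3), lo=2 mid=4 ⇒ [5,5,6,6,6,5,5,6,6,6]
6=6: mid=5
5<6: swap(2,5), lo=3 mid=6 ⇒ [5,5,5,6,6,6,5,6,6,6]
5<6: swap(3,6), lo=4 mid=7 ⇒ [5,5,5,5,6,6,6,6,6,6]
6=6: mid=8
6=6: mid=9
6=6: mid=10
done. lo=4 hi=9; data=[5,5,5,5,6,6,6,6,6,6]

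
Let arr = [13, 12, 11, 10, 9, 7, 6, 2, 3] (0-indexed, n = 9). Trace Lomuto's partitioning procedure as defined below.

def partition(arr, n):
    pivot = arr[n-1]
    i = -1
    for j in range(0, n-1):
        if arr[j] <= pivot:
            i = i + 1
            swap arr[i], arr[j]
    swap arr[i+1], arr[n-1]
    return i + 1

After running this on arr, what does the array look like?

pivot = arr[8] = 3; i = -1
j=0: arr[0]=13 > 3 → no swap
j=1: arr[1]=12 > 3 → no swap
j=2: arr[2]=11 > 3 → no swap
j=3: arr[3]=10 > 3 → no swap
j=4: arr[4]=9 > 3 → no swap
j=5: arr[5]=7 > 3 → no swap
j=6: arr[6]=6 > 3 → no swap
j=7: arr[7]=2 ≤ 3 → i=0, swap arr[0],arr[7] → [2, 12, 11, 10, 9, 7, 6, 13, 3]
final swap arr[1],arr[8] → [2, 3, 11, 10, 9, 7, 6, 13, 12]; return 1

[2, 3, 11, 10, 9, 7, 6, 13, 12]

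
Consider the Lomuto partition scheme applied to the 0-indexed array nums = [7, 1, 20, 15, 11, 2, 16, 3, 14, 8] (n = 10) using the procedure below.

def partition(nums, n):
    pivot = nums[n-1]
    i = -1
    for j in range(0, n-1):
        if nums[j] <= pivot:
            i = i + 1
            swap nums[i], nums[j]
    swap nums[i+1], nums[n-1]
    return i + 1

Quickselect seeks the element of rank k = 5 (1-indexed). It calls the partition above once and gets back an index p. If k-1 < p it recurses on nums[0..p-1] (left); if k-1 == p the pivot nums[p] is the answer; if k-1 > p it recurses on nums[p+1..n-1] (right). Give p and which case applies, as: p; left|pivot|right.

pivot=8, i=-1
j=0: 7≤8, i=0, swap(0,0) ⇒ [7, 1, 20, 15, 11, 2, 16, 3, 14, 8]
j=1: 1≤8, i=1, swap(1,1) ⇒ [7, 1, 20, 15, 11, 2, 16, 3, 14, 8]
j=2: 20>8, skip
j=3: 15>8, skip
j=4: 11>8, skip
j=5: 2≤8, i=2, swap(2,5) ⇒ [7, 1, 2, 15, 11, 20, 16, 3, 14, 8]
j=6: 16>8, skip
j=7: 3≤8, i=3, swap(3,7) ⇒ [7, 1, 2, 3, 11, 20, 16, 15, 14, 8]
j=8: 14>8, skip
swap(4,9) ⇒ [7, 1, 2, 3, 8, 20, 16, 15, 14, 11]; return 4
p = 4; k-1 = 4 == 4 ⇒ pivot

4; pivot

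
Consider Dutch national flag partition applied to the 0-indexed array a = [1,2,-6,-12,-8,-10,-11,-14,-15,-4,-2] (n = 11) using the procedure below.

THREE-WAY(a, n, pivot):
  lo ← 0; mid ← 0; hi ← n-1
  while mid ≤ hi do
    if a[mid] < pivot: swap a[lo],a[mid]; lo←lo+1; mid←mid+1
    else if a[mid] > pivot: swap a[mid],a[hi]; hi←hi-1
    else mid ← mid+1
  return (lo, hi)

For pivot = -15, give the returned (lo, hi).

lo=0 mid=0 hi=10
1>-15: swap(0,10), hi=9 ⇒ [-2,2,-6,-12,-8,-10,-11,-14,-15,-4,1]
-2>-15: swap(0,9), hi=8 ⇒ [-4,2,-6,-12,-8,-10,-11,-14,-15,-2,1]
-4>-15: swap(0,8), hi=7 ⇒ [-15,2,-6,-12,-8,-10,-11,-14,-4,-2,1]
-15=-15: mid=1
2>-15: swap(1,7), hi=6 ⇒ [-15,-14,-6,-12,-8,-10,-11,2,-4,-2,1]
-14>-15: swap(1,6), hi=5 ⇒ [-15,-11,-6,-12,-8,-10,-14,2,-4,-2,1]
-11>-15: swap(1,5), hi=4 ⇒ [-15,-10,-6,-12,-8,-11,-14,2,-4,-2,1]
-10>-15: swap(1,4), hi=3 ⇒ [-15,-8,-6,-12,-10,-11,-14,2,-4,-2,1]
-8>-15: swap(1,3), hi=2 ⇒ [-15,-12,-6,-8,-10,-11,-14,2,-4,-2,1]
-12>-15: swap(1,2), hi=1 ⇒ [-15,-6,-12,-8,-10,-11,-14,2,-4,-2,1]
-6>-15: swap(1,1), hi=0 ⇒ [-15,-6,-12,-8,-10,-11,-14,2,-4,-2,1]
done. lo=0 hi=0; a=[-15,-6,-12,-8,-10,-11,-14,2,-4,-2,1]

(0, 0)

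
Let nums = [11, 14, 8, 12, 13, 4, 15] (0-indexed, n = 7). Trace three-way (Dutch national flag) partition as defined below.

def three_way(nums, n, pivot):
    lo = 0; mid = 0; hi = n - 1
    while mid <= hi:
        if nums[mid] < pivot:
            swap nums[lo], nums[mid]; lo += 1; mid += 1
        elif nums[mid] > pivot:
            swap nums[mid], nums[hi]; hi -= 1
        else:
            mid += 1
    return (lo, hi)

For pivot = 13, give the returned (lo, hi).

pivot = 13; lo=0, mid=0, hi=6
nums[mid]=11<13: swap nums[0],nums[0]; lo=1,mid=1 → [11, 14, 8, 12, 13, 4, 15]
nums[mid]=14>13: swap nums[1],nums[6]; hi=5 → [11, 15, 8, 12, 13, 4, 14]
nums[mid]=15>13: swap nums[1],nums[5]; hi=4 → [11, 4, 8, 12, 13, 15, 14]
nums[mid]=4<13: swap nums[1],nums[1]; lo=2,mid=2 → [11, 4, 8, 12, 13, 15, 14]
nums[mid]=8<13: swap nums[2],nums[2]; lo=3,mid=3 → [11, 4, 8, 12, 13, 15, 14]
nums[mid]=12<13: swap nums[3],nums[3]; lo=4,mid=4 → [11, 4, 8, 12, 13, 15, 14]
nums[mid]=13=13: mid=5
end: lo=4, hi=4; nums = [11, 4, 8, 12, 13, 15, 14]

(4, 4)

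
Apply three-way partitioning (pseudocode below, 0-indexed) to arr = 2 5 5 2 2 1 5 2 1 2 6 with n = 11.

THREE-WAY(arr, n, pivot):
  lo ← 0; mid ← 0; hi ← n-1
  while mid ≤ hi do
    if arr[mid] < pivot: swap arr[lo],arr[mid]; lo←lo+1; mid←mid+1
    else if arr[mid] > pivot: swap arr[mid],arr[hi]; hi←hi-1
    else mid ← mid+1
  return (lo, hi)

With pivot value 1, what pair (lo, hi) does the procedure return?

(0, 1)

pivot = 1; lo=0, mid=0, hi=10
arr[mid]=2>1: swap arr[0],arr[10]; hi=9 → 6 5 5 2 2 1 5 2 1 2 2
arr[mid]=6>1: swap arr[0],arr[9]; hi=8 → 2 5 5 2 2 1 5 2 1 6 2
arr[mid]=2>1: swap arr[0],arr[8]; hi=7 → 1 5 5 2 2 1 5 2 2 6 2
arr[mid]=1=1: mid=1
arr[mid]=5>1: swap arr[1],arr[7]; hi=6 → 1 2 5 2 2 1 5 5 2 6 2
arr[mid]=2>1: swap arr[1],arr[6]; hi=5 → 1 5 5 2 2 1 2 5 2 6 2
arr[mid]=5>1: swap arr[1],arr[5]; hi=4 → 1 1 5 2 2 5 2 5 2 6 2
arr[mid]=1=1: mid=2
arr[mid]=5>1: swap arr[2],arr[4]; hi=3 → 1 1 2 2 5 5 2 5 2 6 2
arr[mid]=2>1: swap arr[2],arr[3]; hi=2 → 1 1 2 2 5 5 2 5 2 6 2
arr[mid]=2>1: swap arr[2],arr[2]; hi=1 → 1 1 2 2 5 5 2 5 2 6 2
end: lo=0, hi=1; arr = 1 1 2 2 5 5 2 5 2 6 2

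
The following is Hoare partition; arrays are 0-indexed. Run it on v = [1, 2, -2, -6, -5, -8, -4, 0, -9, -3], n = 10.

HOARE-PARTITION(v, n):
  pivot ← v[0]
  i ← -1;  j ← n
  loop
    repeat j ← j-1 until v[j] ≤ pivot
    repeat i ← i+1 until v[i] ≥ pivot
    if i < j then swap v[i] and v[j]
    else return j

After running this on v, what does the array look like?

pivot = v[0] = 1; i = -1, j = 10
j→9 (v[9]=-3≤1), i→0 (v[0]=1≥1); i<j, swap → [-3, 2, -2, -6, -5, -8, -4, 0, -9, 1]
j→8 (v[8]=-9≤1), i→1 (v[1]=2≥1); i<j, swap → [-3, -9, -2, -6, -5, -8, -4, 0, 2, 1]
j→7, i→8; i≥j, return j=7. v = [-3, -9, -2, -6, -5, -8, -4, 0, 2, 1]

[-3, -9, -2, -6, -5, -8, -4, 0, 2, 1]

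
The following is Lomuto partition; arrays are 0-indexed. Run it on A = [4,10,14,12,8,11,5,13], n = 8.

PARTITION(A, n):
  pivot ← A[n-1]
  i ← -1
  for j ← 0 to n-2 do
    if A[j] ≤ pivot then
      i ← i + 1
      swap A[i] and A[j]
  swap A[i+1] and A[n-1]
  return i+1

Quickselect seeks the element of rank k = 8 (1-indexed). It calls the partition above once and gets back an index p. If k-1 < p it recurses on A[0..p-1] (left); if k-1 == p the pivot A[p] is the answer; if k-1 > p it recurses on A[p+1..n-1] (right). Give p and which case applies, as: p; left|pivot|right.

pivot=13, i=-1
j=0: 4≤13, i=0, swap(0,0) ⇒ [4,10,14,12,8,11,5,13]
j=1: 10≤13, i=1, swap(1,1) ⇒ [4,10,14,12,8,11,5,13]
j=2: 14>13, skip
j=3: 12≤13, i=2, swap(2,3) ⇒ [4,10,12,14,8,11,5,13]
j=4: 8≤13, i=3, swap(3,4) ⇒ [4,10,12,8,14,11,5,13]
j=5: 11≤13, i=4, swap(4,5) ⇒ [4,10,12,8,11,14,5,13]
j=6: 5≤13, i=5, swap(5,6) ⇒ [4,10,12,8,11,5,14,13]
swap(6,7) ⇒ [4,10,12,8,11,5,13,14]; return 6
p = 6; k-1 = 7 > 6 ⇒ right

6; right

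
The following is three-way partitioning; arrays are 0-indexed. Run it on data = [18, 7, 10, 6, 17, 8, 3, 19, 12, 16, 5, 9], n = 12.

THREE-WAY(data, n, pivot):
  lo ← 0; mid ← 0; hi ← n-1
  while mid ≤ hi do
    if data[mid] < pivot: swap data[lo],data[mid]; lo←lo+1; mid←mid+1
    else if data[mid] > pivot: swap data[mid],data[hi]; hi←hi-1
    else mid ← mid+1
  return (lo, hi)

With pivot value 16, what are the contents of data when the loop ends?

[9, 7, 10, 6, 5, 8, 3, 12, 16, 19, 17, 18]

pivot = 16; lo=0, mid=0, hi=11
data[mid]=18>16: swap data[0],data[11]; hi=10 → [9, 7, 10, 6, 17, 8, 3, 19, 12, 16, 5, 18]
data[mid]=9<16: swap data[0],data[0]; lo=1,mid=1 → [9, 7, 10, 6, 17, 8, 3, 19, 12, 16, 5, 18]
data[mid]=7<16: swap data[1],data[1]; lo=2,mid=2 → [9, 7, 10, 6, 17, 8, 3, 19, 12, 16, 5, 18]
data[mid]=10<16: swap data[2],data[2]; lo=3,mid=3 → [9, 7, 10, 6, 17, 8, 3, 19, 12, 16, 5, 18]
data[mid]=6<16: swap data[3],data[3]; lo=4,mid=4 → [9, 7, 10, 6, 17, 8, 3, 19, 12, 16, 5, 18]
data[mid]=17>16: swap data[4],data[10]; hi=9 → [9, 7, 10, 6, 5, 8, 3, 19, 12, 16, 17, 18]
data[mid]=5<16: swap data[4],data[4]; lo=5,mid=5 → [9, 7, 10, 6, 5, 8, 3, 19, 12, 16, 17, 18]
data[mid]=8<16: swap data[5],data[5]; lo=6,mid=6 → [9, 7, 10, 6, 5, 8, 3, 19, 12, 16, 17, 18]
data[mid]=3<16: swap data[6],data[6]; lo=7,mid=7 → [9, 7, 10, 6, 5, 8, 3, 19, 12, 16, 17, 18]
data[mid]=19>16: swap data[7],data[9]; hi=8 → [9, 7, 10, 6, 5, 8, 3, 16, 12, 19, 17, 18]
data[mid]=16=16: mid=8
data[mid]=12<16: swap data[7],data[8]; lo=8,mid=9 → [9, 7, 10, 6, 5, 8, 3, 12, 16, 19, 17, 18]
end: lo=8, hi=8; data = [9, 7, 10, 6, 5, 8, 3, 12, 16, 19, 17, 18]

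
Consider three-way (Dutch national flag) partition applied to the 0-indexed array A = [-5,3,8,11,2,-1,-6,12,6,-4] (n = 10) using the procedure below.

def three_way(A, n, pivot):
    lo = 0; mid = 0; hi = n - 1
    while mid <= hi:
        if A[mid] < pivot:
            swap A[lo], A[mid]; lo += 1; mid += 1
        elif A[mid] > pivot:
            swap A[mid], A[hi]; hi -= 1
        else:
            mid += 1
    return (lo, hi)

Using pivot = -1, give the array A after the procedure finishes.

[-5,-4,-6,-1,2,11,12,6,8,3]

pivot = -1; lo=0, mid=0, hi=9
A[mid]=-5<-1: swap A[0],A[0]; lo=1,mid=1 → [-5,3,8,11,2,-1,-6,12,6,-4]
A[mid]=3>-1: swap A[1],A[9]; hi=8 → [-5,-4,8,11,2,-1,-6,12,6,3]
A[mid]=-4<-1: swap A[1],A[1]; lo=2,mid=2 → [-5,-4,8,11,2,-1,-6,12,6,3]
A[mid]=8>-1: swap A[2],A[8]; hi=7 → [-5,-4,6,11,2,-1,-6,12,8,3]
A[mid]=6>-1: swap A[2],A[7]; hi=6 → [-5,-4,12,11,2,-1,-6,6,8,3]
A[mid]=12>-1: swap A[2],A[6]; hi=5 → [-5,-4,-6,11,2,-1,12,6,8,3]
A[mid]=-6<-1: swap A[2],A[2]; lo=3,mid=3 → [-5,-4,-6,11,2,-1,12,6,8,3]
A[mid]=11>-1: swap A[3],A[5]; hi=4 → [-5,-4,-6,-1,2,11,12,6,8,3]
A[mid]=-1=-1: mid=4
A[mid]=2>-1: swap A[4],A[4]; hi=3 → [-5,-4,-6,-1,2,11,12,6,8,3]
end: lo=3, hi=3; A = [-5,-4,-6,-1,2,11,12,6,8,3]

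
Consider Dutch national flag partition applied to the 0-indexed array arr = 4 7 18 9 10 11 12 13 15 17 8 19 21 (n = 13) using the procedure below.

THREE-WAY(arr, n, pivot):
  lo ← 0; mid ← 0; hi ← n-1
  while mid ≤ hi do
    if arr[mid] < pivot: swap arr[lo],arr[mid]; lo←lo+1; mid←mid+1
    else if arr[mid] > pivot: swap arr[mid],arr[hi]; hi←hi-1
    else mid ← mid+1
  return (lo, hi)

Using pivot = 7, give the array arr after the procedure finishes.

lo=0 mid=0 hi=12
4<7: swap(0,0), lo=1 mid=1 ⇒ 4 7 18 9 10 11 12 13 15 17 8 19 21
7=7: mid=2
18>7: swap(2,12), hi=11 ⇒ 4 7 21 9 10 11 12 13 15 17 8 19 18
21>7: swap(2,11), hi=10 ⇒ 4 7 19 9 10 11 12 13 15 17 8 21 18
19>7: swap(2,10), hi=9 ⇒ 4 7 8 9 10 11 12 13 15 17 19 21 18
8>7: swap(2,9), hi=8 ⇒ 4 7 17 9 10 11 12 13 15 8 19 21 18
17>7: swap(2,8), hi=7 ⇒ 4 7 15 9 10 11 12 13 17 8 19 21 18
15>7: swap(2,7), hi=6 ⇒ 4 7 13 9 10 11 12 15 17 8 19 21 18
13>7: swap(2,6), hi=5 ⇒ 4 7 12 9 10 11 13 15 17 8 19 21 18
12>7: swap(2,5), hi=4 ⇒ 4 7 11 9 10 12 13 15 17 8 19 21 18
11>7: swap(2,4), hi=3 ⇒ 4 7 10 9 11 12 13 15 17 8 19 21 18
10>7: swap(2,3), hi=2 ⇒ 4 7 9 10 11 12 13 15 17 8 19 21 18
9>7: swap(2,2), hi=1 ⇒ 4 7 9 10 11 12 13 15 17 8 19 21 18
done. lo=1 hi=1; arr=4 7 9 10 11 12 13 15 17 8 19 21 18

4 7 9 10 11 12 13 15 17 8 19 21 18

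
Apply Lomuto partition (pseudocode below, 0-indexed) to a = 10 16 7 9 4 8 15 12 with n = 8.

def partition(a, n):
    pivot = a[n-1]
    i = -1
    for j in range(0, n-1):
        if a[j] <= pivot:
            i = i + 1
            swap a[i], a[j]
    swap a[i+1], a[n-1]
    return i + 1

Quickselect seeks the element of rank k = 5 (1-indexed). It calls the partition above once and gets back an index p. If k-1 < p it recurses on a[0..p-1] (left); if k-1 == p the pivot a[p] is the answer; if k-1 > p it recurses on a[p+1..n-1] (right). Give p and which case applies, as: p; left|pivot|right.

5; left

pivot = a[7] = 12; i = -1
j=0: a[0]=10 ≤ 12 → i=0, swap a[0],a[0] (no change) → 10 16 7 9 4 8 15 12
j=1: a[1]=16 > 12 → no swap
j=2: a[2]=7 ≤ 12 → i=1, swap a[1],a[2] → 10 7 16 9 4 8 15 12
j=3: a[3]=9 ≤ 12 → i=2, swap a[2],a[3] → 10 7 9 16 4 8 15 12
j=4: a[4]=4 ≤ 12 → i=3, swap a[3],a[4] → 10 7 9 4 16 8 15 12
j=5: a[5]=8 ≤ 12 → i=4, swap a[4],a[5] → 10 7 9 4 8 16 15 12
j=6: a[6]=15 > 12 → no swap
final swap a[5],a[7] → 10 7 9 4 8 12 15 16; return 5
p = 5; k-1 = 4 < 5 ⇒ left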